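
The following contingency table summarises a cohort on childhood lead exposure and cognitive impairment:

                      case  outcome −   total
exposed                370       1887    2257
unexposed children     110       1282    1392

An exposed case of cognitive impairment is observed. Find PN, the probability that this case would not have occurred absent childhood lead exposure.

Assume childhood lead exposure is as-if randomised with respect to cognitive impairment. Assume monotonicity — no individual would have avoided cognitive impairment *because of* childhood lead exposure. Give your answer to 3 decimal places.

p₁ = P(outcome | exposed) = 370/2257 = 0.16393
p₀ = P(outcome | unexposed) = 110/1392 = 0.079023
Under exogeneity and monotonicity, PN = (p₁ − p₀) / p₁.
PN = (0.16393 − 0.079023) / 0.16393 = 0.084911 / 0.16393 ≈ 0.5180

PN ≈ 0.518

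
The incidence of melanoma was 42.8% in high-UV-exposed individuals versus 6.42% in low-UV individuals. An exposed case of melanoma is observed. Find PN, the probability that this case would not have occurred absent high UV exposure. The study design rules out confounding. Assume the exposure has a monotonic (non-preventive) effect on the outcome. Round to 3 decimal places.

p₁ = 0.428, p₀ = 0.0642.
Under exogeneity and monotonicity, PN = (p₁ − p₀) / p₁.
PN = (0.428 − 0.0642) / 0.428 = 0.3638 / 0.428 ≈ 0.8500

PN ≈ 0.850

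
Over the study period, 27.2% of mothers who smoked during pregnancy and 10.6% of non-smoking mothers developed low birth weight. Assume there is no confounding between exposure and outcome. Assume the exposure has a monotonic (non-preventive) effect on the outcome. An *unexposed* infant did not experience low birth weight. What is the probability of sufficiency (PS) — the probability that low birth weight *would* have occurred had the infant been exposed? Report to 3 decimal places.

p₁ = 0.272, p₀ = 0.106.
Under exogeneity and monotonicity, PS = (p₁ − p₀) / (1 − p₀).
PS = (0.272 − 0.106) / (1 − 0.106) = 0.166 / 0.894 ≈ 0.1857

PS ≈ 0.186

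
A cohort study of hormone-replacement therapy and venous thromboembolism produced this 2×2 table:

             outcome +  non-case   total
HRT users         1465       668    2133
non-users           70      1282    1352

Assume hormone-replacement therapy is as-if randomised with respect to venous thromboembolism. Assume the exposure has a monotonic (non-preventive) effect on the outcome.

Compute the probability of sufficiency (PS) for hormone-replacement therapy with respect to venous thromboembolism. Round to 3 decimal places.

p₁ = P(outcome | exposed) = 1465/2133 = 0.68683
p₀ = P(outcome | unexposed) = 70/1352 = 0.051775
Under exogeneity and monotonicity, PS = (p₁ − p₀)/(1 − p₀).
PS = (0.68683 − 0.051775) / 0.94822 ≈ 0.6697

PS ≈ 0.670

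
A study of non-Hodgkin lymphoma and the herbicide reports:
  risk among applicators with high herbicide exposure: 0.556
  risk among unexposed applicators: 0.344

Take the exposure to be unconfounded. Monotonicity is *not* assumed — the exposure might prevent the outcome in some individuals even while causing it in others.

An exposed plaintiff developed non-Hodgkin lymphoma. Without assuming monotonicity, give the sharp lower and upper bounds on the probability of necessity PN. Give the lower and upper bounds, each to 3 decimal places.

Let p₁ = 0.556, p₀ = 0.344.
Under exogeneity alone the bounds on PN are max{0,(p₁−p₀)/p₁} ≤ PN ≤ min{1,(1−p₀)/p₁}.
  lower = (p₁ − p₀)/p₁ = 0.212 / 0.556 ≈ 0.3813
  upper = min{1, (1 − p₀)/p₁} = 0.656 / 0.556 ≈ 1.1799 → capped at 1

0.381 ≤ PN ≤ 1.000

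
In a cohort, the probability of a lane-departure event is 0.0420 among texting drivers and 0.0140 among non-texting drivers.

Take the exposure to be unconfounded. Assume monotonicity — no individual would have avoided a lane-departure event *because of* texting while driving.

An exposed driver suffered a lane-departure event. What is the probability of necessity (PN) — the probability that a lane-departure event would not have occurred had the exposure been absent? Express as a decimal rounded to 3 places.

Let p₁ = 0.042, p₀ = 0.014.
Under exogeneity and monotonicity, PN = (p₁ − p₀) / p₁.
PN = (0.042 − 0.014) / 0.042 = 0.028 / 0.042 ≈ 0.6667

PN ≈ 0.667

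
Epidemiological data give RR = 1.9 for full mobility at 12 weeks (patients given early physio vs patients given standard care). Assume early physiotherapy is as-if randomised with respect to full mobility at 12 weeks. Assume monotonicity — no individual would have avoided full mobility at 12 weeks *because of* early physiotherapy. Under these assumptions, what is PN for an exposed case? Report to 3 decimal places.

PN ≈ 0.474

Under exogeneity and monotonicity, PN = (RR − 1) / RR = 1 − 1/RR.
PN = (1.9 − 1) / 1.9 = 0.9 / 1.9 ≈ 0.4737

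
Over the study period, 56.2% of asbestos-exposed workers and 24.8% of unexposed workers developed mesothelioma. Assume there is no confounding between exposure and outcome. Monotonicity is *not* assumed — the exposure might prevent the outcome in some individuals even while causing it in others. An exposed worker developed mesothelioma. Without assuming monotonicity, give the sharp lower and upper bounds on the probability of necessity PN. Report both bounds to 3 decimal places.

p₁ = 0.562, p₀ = 0.248.
Under exogeneity alone the bounds on PN are max{0,(p₁−p₀)/p₁} ≤ PN ≤ min{1,(1−p₀)/p₁}.
  lower = (p₁ − p₀)/p₁ = 0.314 / 0.562 ≈ 0.5587
  upper = min{1, (1 − p₀)/p₁} = 0.752 / 0.562 ≈ 1.3381 → capped at 1

0.559 ≤ PN ≤ 1.000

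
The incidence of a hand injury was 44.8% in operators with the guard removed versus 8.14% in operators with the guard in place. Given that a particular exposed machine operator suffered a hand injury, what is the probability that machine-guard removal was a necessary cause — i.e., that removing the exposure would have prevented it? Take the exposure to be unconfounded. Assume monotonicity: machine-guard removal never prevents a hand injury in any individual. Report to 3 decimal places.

PN ≈ 0.818

p₁ = 0.448, p₀ = 0.0814.
Under exogeneity and monotonicity, PN = (p₁ − p₀) / p₁.
PN = (0.448 − 0.0814) / 0.448 = 0.3666 / 0.448 ≈ 0.8183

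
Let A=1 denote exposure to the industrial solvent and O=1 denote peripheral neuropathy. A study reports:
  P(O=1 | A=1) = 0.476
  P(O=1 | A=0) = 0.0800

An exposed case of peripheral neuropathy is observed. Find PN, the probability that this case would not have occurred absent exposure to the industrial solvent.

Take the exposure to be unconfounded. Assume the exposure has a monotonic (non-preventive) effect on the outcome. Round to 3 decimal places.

PN ≈ 0.832

Let p₁ = 0.476, p₀ = 0.08.
Under exogeneity and monotonicity, PN = (p₁ − p₀) / p₁.
PN = (0.476 − 0.08) / 0.476 = 0.396 / 0.476 ≈ 0.8319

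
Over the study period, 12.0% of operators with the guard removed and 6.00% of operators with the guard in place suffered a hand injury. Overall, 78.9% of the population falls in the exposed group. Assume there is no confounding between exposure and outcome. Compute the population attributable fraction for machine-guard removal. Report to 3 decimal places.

PAF ≈ 0.441

p₁ = 0.12, p₀ = 0.06.
Overall risk P(Y=1) = π·p₁ + (1−π)·p₀ = 0.789×0.12 + 0.211×0.06 = 0.10734.
Under exogeneity, PAF = [P(Y=1) − p₀] / P(Y=1).
PAF = (0.10734 − 0.06) / 0.10734 ≈ 0.4410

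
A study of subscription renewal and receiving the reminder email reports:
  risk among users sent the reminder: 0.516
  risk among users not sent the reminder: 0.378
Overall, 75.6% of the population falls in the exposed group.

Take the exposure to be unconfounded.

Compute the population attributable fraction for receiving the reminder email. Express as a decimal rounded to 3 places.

Let p₁ = 0.516, p₀ = 0.378.
Overall risk P(Y=1) = π·p₁ + (1−π)·p₀ = 0.756×0.516 + 0.244×0.378 = 0.48233.
Under exogeneity, PAF = [P(Y=1) − p₀] / P(Y=1).
PAF = (0.48233 − 0.378) / 0.48233 ≈ 0.2163

PAF ≈ 0.216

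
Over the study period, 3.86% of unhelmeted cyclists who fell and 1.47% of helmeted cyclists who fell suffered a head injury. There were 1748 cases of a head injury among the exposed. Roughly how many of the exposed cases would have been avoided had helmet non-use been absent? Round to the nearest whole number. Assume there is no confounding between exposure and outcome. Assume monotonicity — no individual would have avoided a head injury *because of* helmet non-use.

p₁ = 0.0386, p₀ = 0.0147.
PN = (p₁ − p₀)/p₁ = (0.0386 − 0.0147) / 0.0386 ≈ 0.61917.
Attributable cases ≈ PN × (exposed cases) = 0.61917 × 1748 ≈ 1082.31.

about 1082 cases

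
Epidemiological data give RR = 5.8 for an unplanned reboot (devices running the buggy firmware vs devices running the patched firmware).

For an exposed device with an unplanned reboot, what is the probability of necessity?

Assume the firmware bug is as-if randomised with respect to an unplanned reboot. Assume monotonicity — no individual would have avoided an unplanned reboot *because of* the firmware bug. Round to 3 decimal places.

Under exogeneity and monotonicity, PN = (RR − 1) / RR = 1 − 1/RR.
PN = (5.8 − 1) / 5.8 = 4.8 / 5.8 ≈ 0.8276

PN ≈ 0.828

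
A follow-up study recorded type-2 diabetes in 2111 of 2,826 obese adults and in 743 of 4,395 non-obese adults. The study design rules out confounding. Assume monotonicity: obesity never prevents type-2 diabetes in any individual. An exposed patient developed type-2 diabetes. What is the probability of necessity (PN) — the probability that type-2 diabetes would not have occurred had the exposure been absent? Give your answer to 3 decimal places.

PN ≈ 0.774

p₁ = P(outcome | exposed) = 2111/2826 = 0.74699
p₀ = P(outcome | unexposed) = 743/4395 = 0.16906
Under exogeneity and monotonicity, PN = (p₁ − p₀) / p₁.
PN = (0.74699 − 0.16906) / 0.74699 = 0.57794 / 0.74699 ≈ 0.7737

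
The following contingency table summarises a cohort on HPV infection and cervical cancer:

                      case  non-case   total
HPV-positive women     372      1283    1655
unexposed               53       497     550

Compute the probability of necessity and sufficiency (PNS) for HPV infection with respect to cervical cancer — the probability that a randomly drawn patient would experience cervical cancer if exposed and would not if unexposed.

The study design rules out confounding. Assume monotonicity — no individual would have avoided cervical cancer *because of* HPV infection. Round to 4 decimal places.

p₁ = P(outcome | exposed) = 372/1655 = 0.22477
p₀ = P(outcome | unexposed) = 53/550 = 0.096364
Under exogeneity and monotonicity, PNS = p₁ − p₀.
PNS = 0.22477 − 0.096364 = 0.12841

PNS ≈ 0.1284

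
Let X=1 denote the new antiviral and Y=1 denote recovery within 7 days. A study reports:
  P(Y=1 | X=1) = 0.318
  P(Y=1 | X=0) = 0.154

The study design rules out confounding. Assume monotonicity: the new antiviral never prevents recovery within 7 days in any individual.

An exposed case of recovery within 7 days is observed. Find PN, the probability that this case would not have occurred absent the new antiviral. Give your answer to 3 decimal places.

PN ≈ 0.516

Let p₁ = 0.318, p₀ = 0.154.
Under exogeneity and monotonicity, PN = (p₁ − p₀) / p₁.
PN = (0.318 − 0.154) / 0.318 = 0.164 / 0.318 ≈ 0.5157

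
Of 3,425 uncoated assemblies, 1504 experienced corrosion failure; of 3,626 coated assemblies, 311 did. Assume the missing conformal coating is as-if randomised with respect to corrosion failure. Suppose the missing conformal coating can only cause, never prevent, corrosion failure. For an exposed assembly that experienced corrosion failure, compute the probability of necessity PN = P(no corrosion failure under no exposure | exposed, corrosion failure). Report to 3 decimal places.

PN ≈ 0.805

p₁ = P(outcome | exposed) = 1504/3425 = 0.43912
p₀ = P(outcome | unexposed) = 311/3626 = 0.085769
Under exogeneity and monotonicity, PN = (p₁ − p₀) / p₁.
PN = (0.43912 − 0.085769) / 0.43912 = 0.35335 / 0.43912 ≈ 0.8047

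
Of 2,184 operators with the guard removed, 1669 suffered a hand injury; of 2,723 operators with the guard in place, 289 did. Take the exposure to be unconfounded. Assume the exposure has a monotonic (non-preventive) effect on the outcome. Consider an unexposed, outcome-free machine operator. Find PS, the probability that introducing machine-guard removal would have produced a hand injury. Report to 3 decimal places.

p₁ = P(outcome | exposed) = 1669/2184 = 0.76419
p₀ = P(outcome | unexposed) = 289/2723 = 0.10613
Under exogeneity and monotonicity, PS = (p₁ − p₀) / (1 − p₀).
PS = (0.76419 − 0.10613) / (1 − 0.10613) = 0.65806 / 0.89387 ≈ 0.7362

PS ≈ 0.736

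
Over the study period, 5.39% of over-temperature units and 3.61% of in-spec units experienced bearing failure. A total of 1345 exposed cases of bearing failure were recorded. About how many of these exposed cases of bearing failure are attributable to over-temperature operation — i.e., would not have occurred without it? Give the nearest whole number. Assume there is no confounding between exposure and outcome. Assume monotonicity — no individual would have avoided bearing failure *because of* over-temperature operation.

p₁ = 0.0539, p₀ = 0.0361.
PN = (p₁ − p₀)/p₁ = (0.0539 − 0.0361) / 0.0539 ≈ 0.33024.
Attributable cases ≈ PN × (exposed cases) = 0.33024 × 1345 ≈ 444.17.

about 444 cases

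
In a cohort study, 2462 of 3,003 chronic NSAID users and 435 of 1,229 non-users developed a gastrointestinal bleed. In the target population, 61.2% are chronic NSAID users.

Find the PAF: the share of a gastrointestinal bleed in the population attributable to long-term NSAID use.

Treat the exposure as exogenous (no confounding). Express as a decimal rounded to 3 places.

PAF ≈ 0.446

p₁ = P(outcome | exposed) = 2462/3003 = 0.81985
p₀ = P(outcome | unexposed) = 435/1229 = 0.35395
Overall risk P(Y=1) = π·p₁ + (1−π)·p₀ = 0.612×0.81985 + 0.388×0.35395 = 0.63908.
Under exogeneity, PAF = [P(Y=1) − p₀] / P(Y=1).
PAF = (0.63908 − 0.35395) / 0.63908 ≈ 0.4462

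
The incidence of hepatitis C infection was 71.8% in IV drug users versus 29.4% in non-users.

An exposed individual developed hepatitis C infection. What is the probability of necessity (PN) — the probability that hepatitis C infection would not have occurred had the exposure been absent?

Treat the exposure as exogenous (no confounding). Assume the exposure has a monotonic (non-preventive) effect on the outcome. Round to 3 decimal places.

PN ≈ 0.591

p₁ = 0.718, p₀ = 0.294.
Under exogeneity and monotonicity, PN = (p₁ − p₀) / p₁.
PN = (0.718 − 0.294) / 0.718 = 0.424 / 0.718 ≈ 0.5905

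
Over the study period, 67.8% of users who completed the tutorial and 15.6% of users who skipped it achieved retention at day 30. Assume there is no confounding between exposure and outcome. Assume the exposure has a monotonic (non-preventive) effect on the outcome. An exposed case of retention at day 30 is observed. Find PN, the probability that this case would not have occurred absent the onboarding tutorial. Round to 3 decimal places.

PN ≈ 0.770

p₁ = 0.678, p₀ = 0.156.
Under exogeneity and monotonicity, PN = (p₁ − p₀) / p₁.
PN = (0.678 − 0.156) / 0.678 = 0.522 / 0.678 ≈ 0.7699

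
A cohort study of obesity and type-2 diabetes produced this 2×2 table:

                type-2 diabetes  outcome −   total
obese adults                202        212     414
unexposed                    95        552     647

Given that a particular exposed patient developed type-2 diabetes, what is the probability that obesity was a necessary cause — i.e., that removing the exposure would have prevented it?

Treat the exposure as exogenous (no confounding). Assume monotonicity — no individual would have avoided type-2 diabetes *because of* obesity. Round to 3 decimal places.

p₁ = P(outcome | exposed) = 202/414 = 0.48792
p₀ = P(outcome | unexposed) = 95/647 = 0.14683
Under exogeneity and monotonicity, PN = (p₁ − p₀)/p₁.
PN = (0.48792 − 0.14683) / 0.48792 ≈ 0.6991

PN ≈ 0.699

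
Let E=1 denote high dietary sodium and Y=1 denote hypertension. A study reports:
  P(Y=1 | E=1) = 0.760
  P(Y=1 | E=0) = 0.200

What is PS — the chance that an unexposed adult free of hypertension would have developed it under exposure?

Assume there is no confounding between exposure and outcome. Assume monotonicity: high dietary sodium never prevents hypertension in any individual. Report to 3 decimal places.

PS ≈ 0.700

Let p₁ = 0.76, p₀ = 0.2.
Under exogeneity and monotonicity, PS = (p₁ − p₀) / (1 − p₀).
PS = (0.76 − 0.2) / (1 − 0.2) = 0.56 / 0.8 ≈ 0.7000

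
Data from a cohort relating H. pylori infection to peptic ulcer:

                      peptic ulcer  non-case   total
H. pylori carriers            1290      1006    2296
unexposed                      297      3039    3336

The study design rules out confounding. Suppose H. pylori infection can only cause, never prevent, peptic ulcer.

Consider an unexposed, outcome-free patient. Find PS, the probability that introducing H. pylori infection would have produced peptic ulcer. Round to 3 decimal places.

p₁ = P(outcome | exposed) = 1290/2296 = 0.56185
p₀ = P(outcome | unexposed) = 297/3336 = 0.089029
Under exogeneity and monotonicity, PS = (p₁ − p₀)/(1 − p₀).
PS = (0.56185 − 0.089029) / 0.91097 ≈ 0.5190

PS ≈ 0.519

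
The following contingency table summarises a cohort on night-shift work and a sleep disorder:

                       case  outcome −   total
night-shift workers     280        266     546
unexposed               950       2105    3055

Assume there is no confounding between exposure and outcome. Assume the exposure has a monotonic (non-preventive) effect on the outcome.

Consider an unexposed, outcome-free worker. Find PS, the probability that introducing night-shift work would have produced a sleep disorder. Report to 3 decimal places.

PS ≈ 0.293

p₁ = P(outcome | exposed) = 280/546 = 0.51282
p₀ = P(outcome | unexposed) = 950/3055 = 0.31097
Under exogeneity and monotonicity, PS = (p₁ − p₀) / (1 − p₀).
PS = (0.51282 − 0.31097) / (1 − 0.31097) = 0.20185 / 0.68903 ≈ 0.2930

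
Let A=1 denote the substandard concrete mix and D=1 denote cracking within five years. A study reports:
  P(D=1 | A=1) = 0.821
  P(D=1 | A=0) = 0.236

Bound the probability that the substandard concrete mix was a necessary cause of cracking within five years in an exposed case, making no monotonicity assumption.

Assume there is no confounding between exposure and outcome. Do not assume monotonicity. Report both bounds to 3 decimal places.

Let p₁ = 0.821, p₀ = 0.236.
Under exogeneity alone the bounds on PN are max{0,(p₁−p₀)/p₁} ≤ PN ≤ min{1,(1−p₀)/p₁}.
  lower = (p₁ − p₀)/p₁ = 0.585 / 0.821 ≈ 0.7125
  upper = min{1, (1 − p₀)/p₁} = 0.764 / 0.821 ≈ 0.9306

0.713 ≤ PN ≤ 0.931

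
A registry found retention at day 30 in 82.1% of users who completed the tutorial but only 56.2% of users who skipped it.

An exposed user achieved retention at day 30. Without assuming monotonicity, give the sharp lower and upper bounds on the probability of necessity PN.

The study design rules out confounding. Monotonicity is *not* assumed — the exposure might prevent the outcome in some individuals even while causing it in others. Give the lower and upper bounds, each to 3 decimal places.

0.315 ≤ PN ≤ 0.533

p₁ = 0.821, p₀ = 0.562.
Under exogeneity alone the bounds on PN are max{0,(p₁−p₀)/p₁} ≤ PN ≤ min{1,(1−p₀)/p₁}.
  lower = (p₁ − p₀)/p₁ = 0.259 / 0.821 ≈ 0.3155
  upper = min{1, (1 − p₀)/p₁} = 0.438 / 0.821 ≈ 0.5335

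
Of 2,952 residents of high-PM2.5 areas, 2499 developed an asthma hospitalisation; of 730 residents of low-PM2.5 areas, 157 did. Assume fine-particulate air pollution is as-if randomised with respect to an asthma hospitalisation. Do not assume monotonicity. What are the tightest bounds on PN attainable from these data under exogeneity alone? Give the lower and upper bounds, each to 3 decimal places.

0.746 ≤ PN ≤ 0.927

p₁ = P(outcome | exposed) = 2499/2952 = 0.84654
p₀ = P(outcome | unexposed) = 157/730 = 0.21507
Under exogeneity alone the bounds on PN are max{0,(p₁−p₀)/p₁} ≤ PN ≤ min{1,(1−p₀)/p₁}.
  lower = (p₁ − p₀)/p₁ = 0.63148 / 0.84654 ≈ 0.7459
  upper = min{1, (1 − p₀)/p₁} = 0.78493 / 0.84654 ≈ 0.9272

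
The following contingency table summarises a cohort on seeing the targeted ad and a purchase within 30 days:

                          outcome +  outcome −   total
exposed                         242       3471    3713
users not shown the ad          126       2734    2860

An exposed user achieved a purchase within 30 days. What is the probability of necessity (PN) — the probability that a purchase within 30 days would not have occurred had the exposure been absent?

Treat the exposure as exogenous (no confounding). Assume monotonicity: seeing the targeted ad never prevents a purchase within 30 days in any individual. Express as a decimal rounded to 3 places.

PN ≈ 0.324

p₁ = P(outcome | exposed) = 242/3713 = 0.065176
p₀ = P(outcome | unexposed) = 126/2860 = 0.044056
Under exogeneity and monotonicity, PN = (p₁ − p₀)/p₁.
PN = (0.065176 − 0.044056) / 0.065176 ≈ 0.3241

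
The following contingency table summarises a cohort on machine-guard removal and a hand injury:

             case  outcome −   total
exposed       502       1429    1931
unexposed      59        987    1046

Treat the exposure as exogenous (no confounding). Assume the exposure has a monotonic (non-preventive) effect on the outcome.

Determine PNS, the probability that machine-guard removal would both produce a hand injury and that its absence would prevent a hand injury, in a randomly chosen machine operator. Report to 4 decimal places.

PNS ≈ 0.2036

p₁ = P(outcome | exposed) = 502/1931 = 0.25997
p₀ = P(outcome | unexposed) = 59/1046 = 0.056405
Under exogeneity and monotonicity, PNS = p₁ − p₀.
PNS = 0.25997 − 0.056405 = 0.20356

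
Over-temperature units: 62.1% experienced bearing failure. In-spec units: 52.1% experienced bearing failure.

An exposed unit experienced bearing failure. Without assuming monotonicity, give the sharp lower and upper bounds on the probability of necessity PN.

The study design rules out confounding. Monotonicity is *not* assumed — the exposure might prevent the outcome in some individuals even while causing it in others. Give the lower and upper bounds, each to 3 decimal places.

0.161 ≤ PN ≤ 0.771

p₁ = 0.621, p₀ = 0.521.
Under exogeneity alone the bounds on PN are max{0,(p₁−p₀)/p₁} ≤ PN ≤ min{1,(1−p₀)/p₁}.
  lower = (p₁ − p₀)/p₁ = 0.1 / 0.621 ≈ 0.1610
  upper = min{1, (1 − p₀)/p₁} = 0.479 / 0.621 ≈ 0.7713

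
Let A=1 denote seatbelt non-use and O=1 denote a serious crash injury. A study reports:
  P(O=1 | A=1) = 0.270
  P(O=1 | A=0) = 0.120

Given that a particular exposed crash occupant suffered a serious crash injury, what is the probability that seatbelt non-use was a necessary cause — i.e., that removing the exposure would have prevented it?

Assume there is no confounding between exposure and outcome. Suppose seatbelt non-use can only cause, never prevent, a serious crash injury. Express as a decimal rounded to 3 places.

PN ≈ 0.556

Let p₁ = 0.27, p₀ = 0.12.
Under exogeneity and monotonicity, PN = (p₁ − p₀) / p₁.
PN = (0.27 − 0.12) / 0.27 = 0.15 / 0.27 ≈ 0.5556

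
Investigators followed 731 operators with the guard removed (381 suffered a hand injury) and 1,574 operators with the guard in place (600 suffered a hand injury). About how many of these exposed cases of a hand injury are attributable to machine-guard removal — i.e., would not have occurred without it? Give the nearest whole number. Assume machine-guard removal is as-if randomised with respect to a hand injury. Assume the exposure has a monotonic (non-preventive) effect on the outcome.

p₁ = P(outcome | exposed) = 381/731 = 0.5212
p₀ = P(outcome | unexposed) = 600/1574 = 0.38119
PN = (p₁ − p₀)/p₁ = (0.5212 − 0.38119) / 0.5212 ≈ 0.26863.
Attributable cases ≈ PN × (exposed cases) = 0.26863 × 381 ≈ 102.35.

about 102 cases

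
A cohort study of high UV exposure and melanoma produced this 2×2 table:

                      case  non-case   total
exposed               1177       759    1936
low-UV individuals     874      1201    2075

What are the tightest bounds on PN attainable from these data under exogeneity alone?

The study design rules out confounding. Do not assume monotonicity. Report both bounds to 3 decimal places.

p₁ = P(outcome | exposed) = 1177/1936 = 0.60795
p₀ = P(outcome | unexposed) = 874/2075 = 0.4212
Under exogeneity alone the bounds on PN are max{0,(p₁−p₀)/p₁} ≤ PN ≤ min{1,(1−p₀)/p₁}.
  lower = (p₁ − p₀)/p₁ = 0.18675 / 0.60795 ≈ 0.3072
  upper = min{1, (1 − p₀)/p₁} = 0.5788 / 0.60795 ≈ 0.9520

0.307 ≤ PN ≤ 0.952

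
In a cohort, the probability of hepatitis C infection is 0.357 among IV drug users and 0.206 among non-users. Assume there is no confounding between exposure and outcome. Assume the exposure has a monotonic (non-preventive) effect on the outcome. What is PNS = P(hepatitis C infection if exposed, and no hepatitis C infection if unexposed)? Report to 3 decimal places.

PNS ≈ 0.151

Let p₁ = 0.357, p₀ = 0.206.
Under exogeneity and monotonicity, PNS = p₁ − p₀.
PNS = 0.357 − 0.206 = 0.151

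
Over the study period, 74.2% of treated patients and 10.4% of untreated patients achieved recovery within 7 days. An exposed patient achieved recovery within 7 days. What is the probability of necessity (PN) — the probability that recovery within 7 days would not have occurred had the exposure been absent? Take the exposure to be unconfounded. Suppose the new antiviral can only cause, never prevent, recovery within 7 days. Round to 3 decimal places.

p₁ = 0.742, p₀ = 0.104.
Under exogeneity and monotonicity, PN = (p₁ − p₀) / p₁.
PN = (0.742 − 0.104) / 0.742 = 0.638 / 0.742 ≈ 0.8598

PN ≈ 0.860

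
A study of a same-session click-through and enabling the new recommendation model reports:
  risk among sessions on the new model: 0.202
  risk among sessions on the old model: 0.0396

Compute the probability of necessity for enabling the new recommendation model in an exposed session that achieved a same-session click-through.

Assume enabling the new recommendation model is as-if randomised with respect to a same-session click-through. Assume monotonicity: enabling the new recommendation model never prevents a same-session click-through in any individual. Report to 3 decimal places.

PN ≈ 0.804

Let p₁ = 0.202, p₀ = 0.0396.
Under exogeneity and monotonicity, PN = (p₁ − p₀) / p₁.
PN = (0.202 − 0.0396) / 0.202 = 0.1624 / 0.202 ≈ 0.8040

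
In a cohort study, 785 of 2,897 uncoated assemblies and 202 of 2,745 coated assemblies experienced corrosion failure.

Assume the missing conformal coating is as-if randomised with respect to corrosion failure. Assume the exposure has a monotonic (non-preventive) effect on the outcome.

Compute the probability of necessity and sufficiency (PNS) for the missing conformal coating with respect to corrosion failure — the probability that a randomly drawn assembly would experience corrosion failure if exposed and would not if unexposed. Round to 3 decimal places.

PNS ≈ 0.197

p₁ = P(outcome | exposed) = 785/2897 = 0.27097
p₀ = P(outcome | unexposed) = 202/2745 = 0.073588
Under exogeneity and monotonicity, PNS = p₁ − p₀.
PNS = 0.27097 − 0.073588 = 0.19738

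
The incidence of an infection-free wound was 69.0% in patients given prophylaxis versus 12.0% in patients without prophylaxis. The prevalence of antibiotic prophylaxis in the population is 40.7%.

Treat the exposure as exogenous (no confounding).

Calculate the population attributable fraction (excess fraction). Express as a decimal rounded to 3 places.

PAF ≈ 0.659

p₁ = 0.69, p₀ = 0.12.
Overall risk P(Y=1) = π·p₁ + (1−π)·p₀ = 0.407×0.69 + 0.593×0.12 = 0.35199.
Under exogeneity, PAF = [P(Y=1) − p₀] / P(Y=1).
PAF = (0.35199 − 0.12) / 0.35199 ≈ 0.6591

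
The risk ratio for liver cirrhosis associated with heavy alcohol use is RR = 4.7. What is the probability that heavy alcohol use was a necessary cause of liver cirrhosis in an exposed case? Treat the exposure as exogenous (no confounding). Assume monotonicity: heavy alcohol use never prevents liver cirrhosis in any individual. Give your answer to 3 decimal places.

PN ≈ 0.787

Under exogeneity and monotonicity, PN = (RR − 1) / RR = 1 − 1/RR.
PN = (4.7 − 1) / 4.7 = 3.7 / 4.7 ≈ 0.7872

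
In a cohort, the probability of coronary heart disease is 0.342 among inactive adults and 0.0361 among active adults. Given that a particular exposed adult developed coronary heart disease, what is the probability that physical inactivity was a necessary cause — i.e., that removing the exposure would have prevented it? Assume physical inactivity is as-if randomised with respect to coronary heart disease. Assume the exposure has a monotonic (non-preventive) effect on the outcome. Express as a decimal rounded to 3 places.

Let p₁ = 0.342, p₀ = 0.0361.
Under exogeneity and monotonicity, PN = (p₁ − p₀) / p₁.
PN = (0.342 − 0.0361) / 0.342 = 0.3059 / 0.342 ≈ 0.8944

PN ≈ 0.894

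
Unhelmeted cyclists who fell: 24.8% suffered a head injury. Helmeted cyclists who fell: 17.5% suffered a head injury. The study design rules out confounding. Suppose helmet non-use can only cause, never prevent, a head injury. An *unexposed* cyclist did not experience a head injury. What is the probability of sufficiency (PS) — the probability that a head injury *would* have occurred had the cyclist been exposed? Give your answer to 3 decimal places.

p₁ = 0.248, p₀ = 0.175.
Under exogeneity and monotonicity, PS = (p₁ − p₀) / (1 − p₀).
PS = (0.248 − 0.175) / (1 − 0.175) = 0.073 / 0.825 ≈ 0.0885

PS ≈ 0.088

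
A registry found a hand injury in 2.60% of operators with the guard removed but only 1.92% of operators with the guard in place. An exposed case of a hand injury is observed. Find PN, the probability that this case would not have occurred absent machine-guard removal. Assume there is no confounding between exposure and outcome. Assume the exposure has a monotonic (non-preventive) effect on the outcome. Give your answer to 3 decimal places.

PN ≈ 0.262

p₁ = 0.026, p₀ = 0.0192.
Under exogeneity and monotonicity, PN = (p₁ − p₀) / p₁.
PN = (0.026 − 0.0192) / 0.026 = 0.0068 / 0.026 ≈ 0.2615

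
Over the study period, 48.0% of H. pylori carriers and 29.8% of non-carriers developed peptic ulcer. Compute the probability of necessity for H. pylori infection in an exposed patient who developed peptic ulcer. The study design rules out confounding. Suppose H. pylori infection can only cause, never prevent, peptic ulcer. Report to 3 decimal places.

PN ≈ 0.379

p₁ = 0.48, p₀ = 0.298.
Under exogeneity and monotonicity, PN = (p₁ − p₀) / p₁.
PN = (0.48 − 0.298) / 0.48 = 0.182 / 0.48 ≈ 0.3792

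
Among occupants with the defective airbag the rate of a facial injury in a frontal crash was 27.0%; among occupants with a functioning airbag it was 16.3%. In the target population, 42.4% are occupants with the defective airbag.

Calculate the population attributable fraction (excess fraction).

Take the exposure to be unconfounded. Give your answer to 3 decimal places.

p₁ = 0.27, p₀ = 0.163.
Overall risk P(Y=1) = π·p₁ + (1−π)·p₀ = 0.424×0.27 + 0.576×0.163 = 0.20837.
Under exogeneity, PAF = [P(Y=1) − p₀] / P(Y=1).
PAF = (0.20837 − 0.163) / 0.20837 ≈ 0.2177

PAF ≈ 0.218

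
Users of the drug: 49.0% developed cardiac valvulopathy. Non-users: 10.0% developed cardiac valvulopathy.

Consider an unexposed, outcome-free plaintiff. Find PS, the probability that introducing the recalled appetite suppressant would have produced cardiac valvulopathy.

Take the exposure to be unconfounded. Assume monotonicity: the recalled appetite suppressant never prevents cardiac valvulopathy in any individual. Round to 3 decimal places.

PS ≈ 0.433

p₁ = 0.49, p₀ = 0.1.
Under exogeneity and monotonicity, PS = (p₁ − p₀) / (1 − p₀).
PS = (0.49 − 0.1) / (1 − 0.1) = 0.39 / 0.9 ≈ 0.4333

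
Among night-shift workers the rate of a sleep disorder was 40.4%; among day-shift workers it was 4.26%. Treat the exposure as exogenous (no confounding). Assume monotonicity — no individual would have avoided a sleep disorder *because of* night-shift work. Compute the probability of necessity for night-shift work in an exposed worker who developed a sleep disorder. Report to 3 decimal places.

PN ≈ 0.895

p₁ = 0.404, p₀ = 0.0426.
Under exogeneity and monotonicity, PN = (p₁ − p₀) / p₁.
PN = (0.404 − 0.0426) / 0.404 = 0.3614 / 0.404 ≈ 0.8946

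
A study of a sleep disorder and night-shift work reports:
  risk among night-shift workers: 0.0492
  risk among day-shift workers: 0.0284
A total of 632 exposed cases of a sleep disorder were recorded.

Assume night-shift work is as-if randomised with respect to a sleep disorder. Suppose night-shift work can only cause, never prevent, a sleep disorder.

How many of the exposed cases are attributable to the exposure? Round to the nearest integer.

about 267 cases

Let p₁ = 0.0492, p₀ = 0.0284.
PN = (p₁ − p₀)/p₁ = (0.0492 − 0.0284) / 0.0492 ≈ 0.42276.
Attributable cases ≈ PN × (exposed cases) = 0.42276 × 632 ≈ 267.19.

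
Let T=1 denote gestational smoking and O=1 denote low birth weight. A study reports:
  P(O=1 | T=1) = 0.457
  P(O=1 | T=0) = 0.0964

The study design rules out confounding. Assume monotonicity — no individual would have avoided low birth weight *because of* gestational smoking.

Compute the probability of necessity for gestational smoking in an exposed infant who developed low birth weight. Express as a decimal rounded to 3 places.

Let p₁ = 0.457, p₀ = 0.0964.
Under exogeneity and monotonicity, PN = (p₁ − p₀) / p₁.
PN = (0.457 − 0.0964) / 0.457 = 0.3606 / 0.457 ≈ 0.7891

PN ≈ 0.789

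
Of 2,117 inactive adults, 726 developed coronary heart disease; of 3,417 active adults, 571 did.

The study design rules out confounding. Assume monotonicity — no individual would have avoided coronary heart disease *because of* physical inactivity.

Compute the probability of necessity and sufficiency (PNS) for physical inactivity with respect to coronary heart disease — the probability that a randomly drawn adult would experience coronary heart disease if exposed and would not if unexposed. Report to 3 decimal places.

p₁ = P(outcome | exposed) = 726/2117 = 0.34294
p₀ = P(outcome | unexposed) = 571/3417 = 0.16711
Under exogeneity and monotonicity, PNS = p₁ − p₀.
PNS = 0.34294 − 0.16711 = 0.17583

PNS ≈ 0.176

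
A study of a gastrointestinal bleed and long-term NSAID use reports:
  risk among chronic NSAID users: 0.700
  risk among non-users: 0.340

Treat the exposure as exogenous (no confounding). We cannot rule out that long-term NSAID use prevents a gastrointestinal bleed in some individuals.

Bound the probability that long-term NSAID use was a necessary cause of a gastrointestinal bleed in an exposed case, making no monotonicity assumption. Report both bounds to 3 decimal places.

Let p₁ = 0.7, p₀ = 0.34.
Under exogeneity alone the bounds on PN are max{0,(p₁−p₀)/p₁} ≤ PN ≤ min{1,(1−p₀)/p₁}.
  lower = (p₁ − p₀)/p₁ = 0.36 / 0.7 ≈ 0.5143
  upper = min{1, (1 − p₀)/p₁} = 0.66 / 0.7 ≈ 0.9429

0.514 ≤ PN ≤ 0.943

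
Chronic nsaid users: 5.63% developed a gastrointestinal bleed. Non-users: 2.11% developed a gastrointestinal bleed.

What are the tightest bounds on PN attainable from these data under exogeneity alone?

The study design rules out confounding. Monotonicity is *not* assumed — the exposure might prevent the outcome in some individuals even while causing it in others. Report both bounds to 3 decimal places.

p₁ = 0.0563, p₀ = 0.0211.
Under exogeneity alone the bounds on PN are max{0,(p₁−p₀)/p₁} ≤ PN ≤ min{1,(1−p₀)/p₁}.
  lower = (p₁ − p₀)/p₁ = 0.0352 / 0.0563 ≈ 0.6252
  upper = min{1, (1 − p₀)/p₁} = 0.9789 / 0.0563 ≈ 17.3872 → capped at 1

0.625 ≤ PN ≤ 1.000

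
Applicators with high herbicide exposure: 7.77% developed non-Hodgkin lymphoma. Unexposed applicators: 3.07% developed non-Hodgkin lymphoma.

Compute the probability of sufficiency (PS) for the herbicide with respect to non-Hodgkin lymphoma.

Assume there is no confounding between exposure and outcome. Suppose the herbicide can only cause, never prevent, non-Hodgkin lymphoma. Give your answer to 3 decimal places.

p₁ = 0.0777, p₀ = 0.0307.
Under exogeneity and monotonicity, PS = (p₁ − p₀) / (1 − p₀).
PS = (0.0777 − 0.0307) / (1 − 0.0307) = 0.047 / 0.9693 ≈ 0.0485

PS ≈ 0.048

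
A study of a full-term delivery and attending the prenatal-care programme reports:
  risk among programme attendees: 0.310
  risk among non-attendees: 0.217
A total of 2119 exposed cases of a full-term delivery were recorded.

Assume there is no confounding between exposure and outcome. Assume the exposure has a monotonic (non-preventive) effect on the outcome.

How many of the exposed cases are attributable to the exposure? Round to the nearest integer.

Let p₁ = 0.31, p₀ = 0.217.
PN = (p₁ − p₀)/p₁ = (0.31 − 0.217) / 0.31 ≈ 0.30000.
Attributable cases ≈ PN × (exposed cases) = 0.30000 × 2119 ≈ 635.70.

about 636 cases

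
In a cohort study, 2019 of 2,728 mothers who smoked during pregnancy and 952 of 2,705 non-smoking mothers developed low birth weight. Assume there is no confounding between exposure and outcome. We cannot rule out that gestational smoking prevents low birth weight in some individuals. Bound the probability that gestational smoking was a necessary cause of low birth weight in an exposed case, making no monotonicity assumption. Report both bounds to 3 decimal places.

p₁ = P(outcome | exposed) = 2019/2728 = 0.7401
p₀ = P(outcome | unexposed) = 952/2705 = 0.35194
Under exogeneity alone the bounds on PN are max{0,(p₁−p₀)/p₁} ≤ PN ≤ min{1,(1−p₀)/p₁}.
  lower = (p₁ − p₀)/p₁ = 0.38816 / 0.7401 ≈ 0.5245
  upper = min{1, (1 − p₀)/p₁} = 0.64806 / 0.7401 ≈ 0.8756

0.524 ≤ PN ≤ 0.876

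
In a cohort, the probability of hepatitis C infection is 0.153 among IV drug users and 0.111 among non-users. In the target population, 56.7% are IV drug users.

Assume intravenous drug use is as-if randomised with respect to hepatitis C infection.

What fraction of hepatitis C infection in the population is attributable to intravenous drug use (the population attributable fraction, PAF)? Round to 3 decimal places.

PAF ≈ 0.177

Let p₁ = 0.153, p₀ = 0.111.
Overall risk P(Y=1) = π·p₁ + (1−π)·p₀ = 0.567×0.153 + 0.433×0.111 = 0.13481.
Under exogeneity, PAF = [P(Y=1) − p₀] / P(Y=1).
PAF = (0.13481 − 0.111) / 0.13481 ≈ 0.1766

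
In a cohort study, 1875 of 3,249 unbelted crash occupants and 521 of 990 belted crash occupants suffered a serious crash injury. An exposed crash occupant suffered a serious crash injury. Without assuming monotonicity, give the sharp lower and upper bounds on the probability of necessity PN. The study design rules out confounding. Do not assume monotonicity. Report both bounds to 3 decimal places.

p₁ = P(outcome | exposed) = 1875/3249 = 0.5771
p₀ = P(outcome | unexposed) = 521/990 = 0.52626
Under exogeneity alone the bounds on PN are max{0,(p₁−p₀)/p₁} ≤ PN ≤ min{1,(1−p₀)/p₁}.
  lower = (p₁ − p₀)/p₁ = 0.050838 / 0.5771 ≈ 0.0881
  upper = min{1, (1 − p₀)/p₁} = 0.47374 / 0.5771 ≈ 0.8209

0.088 ≤ PN ≤ 0.821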